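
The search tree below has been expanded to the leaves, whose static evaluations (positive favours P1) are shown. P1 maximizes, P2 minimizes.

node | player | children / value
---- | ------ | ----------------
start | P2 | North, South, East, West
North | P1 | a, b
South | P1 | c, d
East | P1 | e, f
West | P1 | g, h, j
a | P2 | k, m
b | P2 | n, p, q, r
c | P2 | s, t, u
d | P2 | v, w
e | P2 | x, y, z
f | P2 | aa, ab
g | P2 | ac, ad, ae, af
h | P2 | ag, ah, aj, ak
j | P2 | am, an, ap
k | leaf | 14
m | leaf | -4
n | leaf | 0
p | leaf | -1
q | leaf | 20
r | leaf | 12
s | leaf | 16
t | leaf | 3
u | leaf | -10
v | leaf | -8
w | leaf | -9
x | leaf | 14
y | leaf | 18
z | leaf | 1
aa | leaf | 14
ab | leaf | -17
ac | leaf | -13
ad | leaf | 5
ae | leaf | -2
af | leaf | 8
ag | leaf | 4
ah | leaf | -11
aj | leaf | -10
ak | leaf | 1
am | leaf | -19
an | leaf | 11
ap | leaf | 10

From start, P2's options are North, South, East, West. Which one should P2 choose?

a (P2): min(14, -4) = -4
b (P2): min(0, -1, 20, 12) = -1
North (P1): max(-4, -1) = -1
c (P2): min(16, 3, -10) = -10
d (P2): min(-8, -9) = -9
South (P1): max(-10, -9) = -9
e (P2): min(14, 18, 1) = 1
f (P2): min(14, -17) = -17
East (P1): max(1, -17) = 1
g (P2): min(-13, 5, -2, 8) = -13
h (P2): min(4, -11, -10, 1) = -11
j (P2): min(-19, 11, 10) = -19
West (P1): max(-13, -11, -19) = -11
start (P2): min(-1, -9, 1, -11) = -11
P2 at start wants the lowest of {North=-1, South=-9, East=1, West=-11}, so chooses West.

West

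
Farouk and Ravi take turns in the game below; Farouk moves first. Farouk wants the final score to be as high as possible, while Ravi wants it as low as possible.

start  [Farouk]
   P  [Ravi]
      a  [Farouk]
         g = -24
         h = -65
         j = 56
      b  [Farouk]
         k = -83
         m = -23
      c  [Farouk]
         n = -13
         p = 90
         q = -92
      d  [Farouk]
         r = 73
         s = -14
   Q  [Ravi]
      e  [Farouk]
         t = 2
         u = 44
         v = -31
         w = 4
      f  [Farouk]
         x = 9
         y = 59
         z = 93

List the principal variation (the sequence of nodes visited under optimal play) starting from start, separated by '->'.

start -> Q -> e -> u

a (Farouk): max(-24, -65, 56) = 56
b (Farouk): max(-83, -23) = -23
c (Farouk): max(-13, 90, -92) = 90
d (Farouk): max(73, -14) = 73
P (Ravi): min(56, -23, 90, 73) = -23
e (Farouk): max(2, 44, -31, 4) = 44
f (Farouk): max(9, 59, 93) = 93
Q (Ravi): min(44, 93) = 44
start (Farouk): max(-23, 44) = 44
At start, Farouk picks Q (highest: 44).
At Q, Ravi picks e (lowest: 44).
At e, Farouk picks u (highest: 44).
Terminal value 44.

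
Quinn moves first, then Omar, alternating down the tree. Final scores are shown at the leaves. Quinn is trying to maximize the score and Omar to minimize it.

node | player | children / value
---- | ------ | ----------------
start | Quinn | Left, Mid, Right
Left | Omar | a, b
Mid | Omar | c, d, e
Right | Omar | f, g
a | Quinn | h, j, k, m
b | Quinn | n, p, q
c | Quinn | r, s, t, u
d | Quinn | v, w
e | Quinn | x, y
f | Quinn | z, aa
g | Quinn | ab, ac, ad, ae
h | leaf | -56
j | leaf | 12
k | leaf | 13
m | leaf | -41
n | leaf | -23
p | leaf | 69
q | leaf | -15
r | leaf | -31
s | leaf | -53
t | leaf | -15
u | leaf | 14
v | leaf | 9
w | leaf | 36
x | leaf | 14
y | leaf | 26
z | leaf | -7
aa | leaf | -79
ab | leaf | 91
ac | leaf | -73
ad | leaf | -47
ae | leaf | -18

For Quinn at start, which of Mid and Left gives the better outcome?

c (Quinn): max(-31, -53, -15, 14) = 14
d (Quinn): max(9, 36) = 36
e (Quinn): max(14, 26) = 26
Mid (Omar): min(14, 36, 26) = 14
a (Quinn): max(-56, 12, 13, -41) = 13
b (Quinn): max(-23, 69, -15) = 69
Left (Omar): min(13, 69) = 13
Quinn prefers the higher value; Mid=14, Left=13. Mid is better since 14 > 13.

Mid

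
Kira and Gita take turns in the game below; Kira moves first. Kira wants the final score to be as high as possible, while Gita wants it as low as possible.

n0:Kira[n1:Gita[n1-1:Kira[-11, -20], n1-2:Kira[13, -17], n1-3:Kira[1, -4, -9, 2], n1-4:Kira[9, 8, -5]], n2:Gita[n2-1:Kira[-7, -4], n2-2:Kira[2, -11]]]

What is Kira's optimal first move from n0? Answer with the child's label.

n1-1 (Kira): max(-11, -20) = -11
n1-2 (Kira): max(13, -17) = 13
n1-3 (Kira): max(1, -4, -9, 2) = 2
n1-4 (Kira): max(9, 8, -5) = 9
n1 (Gita): min(-11, 13, 2, 9) = -11
n2-1 (Kira): max(-7, -4) = -4
n2-2 (Kira): max(2, -11) = 2
n2 (Gita): min(-4, 2) = -4
n0 (Kira): max(-11, -4) = -4
Kira at n0 wants the highest of {n1=-11, n2=-4}, so chooses n2.

n2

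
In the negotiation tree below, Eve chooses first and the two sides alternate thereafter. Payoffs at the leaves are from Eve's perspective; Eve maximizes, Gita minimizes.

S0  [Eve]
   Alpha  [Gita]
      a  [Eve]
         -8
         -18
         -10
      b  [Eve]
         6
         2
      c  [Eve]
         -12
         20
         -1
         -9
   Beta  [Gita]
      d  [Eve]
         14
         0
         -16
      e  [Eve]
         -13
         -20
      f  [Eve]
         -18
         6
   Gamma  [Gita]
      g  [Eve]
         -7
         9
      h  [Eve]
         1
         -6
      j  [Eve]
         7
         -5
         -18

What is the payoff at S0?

a (Eve): max(-8, -18, -10) = -8
b (Eve): max(6, 2) = 6
c (Eve): max(-12, 20, -1, -9) = 20
Alpha (Gita): min(-8, 6, 20) = -8
d (Eve): max(14, 0, -16) = 14
e (Eve): max(-13, -20) = -13
f (Eve): max(-18, 6) = 6
Beta (Gita): min(14, -13, 6) = -13
g (Eve): max(-7, 9) = 9
h (Eve): max(1, -6) = 1
j (Eve): max(7, -5, -18) = 7
Gamma (Gita): min(9, 1, 7) = 1
S0 (Eve): max(-8, -13, 1) = 1

1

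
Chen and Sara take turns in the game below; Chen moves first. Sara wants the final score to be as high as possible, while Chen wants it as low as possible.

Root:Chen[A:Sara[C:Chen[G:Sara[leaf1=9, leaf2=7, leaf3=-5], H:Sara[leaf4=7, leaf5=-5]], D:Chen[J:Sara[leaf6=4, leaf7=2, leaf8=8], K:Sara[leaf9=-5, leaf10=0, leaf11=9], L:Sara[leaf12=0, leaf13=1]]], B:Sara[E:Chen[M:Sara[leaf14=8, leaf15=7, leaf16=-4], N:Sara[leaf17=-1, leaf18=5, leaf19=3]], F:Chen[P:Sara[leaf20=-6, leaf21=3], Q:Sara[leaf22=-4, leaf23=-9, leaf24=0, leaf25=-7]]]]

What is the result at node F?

0

P (Sara): max(-6, 3) = 3
Q (Sara): max(-4, -9, 0, -7) = 0
F (Chen): min(3, 0) = 0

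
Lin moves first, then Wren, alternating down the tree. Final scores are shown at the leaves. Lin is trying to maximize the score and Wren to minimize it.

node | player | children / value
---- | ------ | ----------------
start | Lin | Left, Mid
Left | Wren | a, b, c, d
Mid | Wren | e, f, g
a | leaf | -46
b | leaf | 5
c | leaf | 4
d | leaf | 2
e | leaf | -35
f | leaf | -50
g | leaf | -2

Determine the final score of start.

-46

Left (Wren): min(-46, 5, 4, 2) = -46
Mid (Wren): min(-35, -50, -2) = -50
start (Lin): max(-46, -50) = -46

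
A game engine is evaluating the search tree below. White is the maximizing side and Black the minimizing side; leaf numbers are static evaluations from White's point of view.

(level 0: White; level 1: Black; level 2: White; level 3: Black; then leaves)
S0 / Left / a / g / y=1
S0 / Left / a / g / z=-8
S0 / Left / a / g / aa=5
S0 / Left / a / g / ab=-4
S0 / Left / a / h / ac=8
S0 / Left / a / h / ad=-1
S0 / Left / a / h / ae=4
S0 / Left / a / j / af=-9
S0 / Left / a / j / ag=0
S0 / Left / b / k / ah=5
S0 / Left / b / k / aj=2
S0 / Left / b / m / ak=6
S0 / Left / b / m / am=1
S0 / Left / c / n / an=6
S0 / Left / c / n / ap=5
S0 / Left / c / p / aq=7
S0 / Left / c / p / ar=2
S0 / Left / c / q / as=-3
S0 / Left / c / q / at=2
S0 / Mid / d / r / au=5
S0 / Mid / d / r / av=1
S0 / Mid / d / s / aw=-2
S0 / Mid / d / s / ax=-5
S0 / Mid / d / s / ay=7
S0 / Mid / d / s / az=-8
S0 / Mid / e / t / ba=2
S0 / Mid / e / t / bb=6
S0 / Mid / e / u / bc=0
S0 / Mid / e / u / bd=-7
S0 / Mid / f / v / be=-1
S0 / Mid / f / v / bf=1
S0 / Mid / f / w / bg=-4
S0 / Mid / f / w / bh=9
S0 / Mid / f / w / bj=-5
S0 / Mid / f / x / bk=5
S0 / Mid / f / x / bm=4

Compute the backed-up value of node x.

x (Black): min(5, 4) = 4

4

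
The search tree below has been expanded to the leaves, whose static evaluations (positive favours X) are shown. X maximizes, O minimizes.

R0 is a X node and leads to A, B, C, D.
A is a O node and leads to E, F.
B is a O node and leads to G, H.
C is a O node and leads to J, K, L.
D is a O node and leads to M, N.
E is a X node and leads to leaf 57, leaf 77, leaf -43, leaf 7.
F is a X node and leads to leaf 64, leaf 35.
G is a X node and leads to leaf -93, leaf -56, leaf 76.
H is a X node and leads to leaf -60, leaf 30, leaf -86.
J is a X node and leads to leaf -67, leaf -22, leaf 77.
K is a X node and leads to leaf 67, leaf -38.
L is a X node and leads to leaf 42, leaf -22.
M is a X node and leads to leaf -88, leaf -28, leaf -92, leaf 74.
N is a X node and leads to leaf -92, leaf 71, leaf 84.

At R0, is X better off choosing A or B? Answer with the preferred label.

A

E (X): max(57, 77, -43, 7) = 77
F (X): max(64, 35) = 64
A (O): min(77, 64) = 64
G (X): max(-93, -56, 76) = 76
H (X): max(-60, 30, -86) = 30
B (O): min(76, 30) = 30
X prefers the higher value; A=64, B=30. A is better since 64 > 30.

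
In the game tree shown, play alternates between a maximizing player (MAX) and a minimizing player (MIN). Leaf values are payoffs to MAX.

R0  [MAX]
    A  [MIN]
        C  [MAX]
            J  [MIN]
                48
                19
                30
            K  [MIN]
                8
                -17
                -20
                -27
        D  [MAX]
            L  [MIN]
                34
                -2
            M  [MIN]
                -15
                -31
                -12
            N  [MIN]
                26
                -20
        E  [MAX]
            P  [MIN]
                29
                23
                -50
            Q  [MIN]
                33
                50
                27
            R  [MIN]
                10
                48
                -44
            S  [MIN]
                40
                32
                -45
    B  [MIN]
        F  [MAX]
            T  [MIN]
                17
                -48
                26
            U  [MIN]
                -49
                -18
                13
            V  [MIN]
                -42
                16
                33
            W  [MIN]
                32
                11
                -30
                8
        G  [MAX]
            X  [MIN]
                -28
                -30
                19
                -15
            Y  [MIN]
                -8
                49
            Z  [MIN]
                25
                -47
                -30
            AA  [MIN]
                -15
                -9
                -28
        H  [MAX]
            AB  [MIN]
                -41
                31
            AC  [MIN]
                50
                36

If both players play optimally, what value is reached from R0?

-2

J (MIN): min(48, 19, 30) = 19
K (MIN): min(8, -17, -20, -27) = -27
C (MAX): max(19, -27) = 19
L (MIN): min(34, -2) = -2
M (MIN): min(-15, -31, -12) = -31
N (MIN): min(26, -20) = -20
D (MAX): max(-2, -31, -20) = -2
P (MIN): min(29, 23, -50) = -50
Q (MIN): min(33, 50, 27) = 27
R (MIN): min(10, 48, -44) = -44
S (MIN): min(40, 32, -45) = -45
E (MAX): max(-50, 27, -44, -45) = 27
A (MIN): min(19, -2, 27) = -2
T (MIN): min(17, -48, 26) = -48
U (MIN): min(-49, -18, 13) = -49
V (MIN): min(-42, 16, 33) = -42
W (MIN): min(32, 11, -30, 8) = -30
F (MAX): max(-48, -49, -42, -30) = -30
X (MIN): min(-28, -30, 19, -15) = -30
Y (MIN): min(-8, 49) = -8
Z (MIN): min(25, -47, -30) = -47
AA (MIN): min(-15, -9, -28) = -28
G (MAX): max(-30, -8, -47, -28) = -8
AB (MIN): min(-41, 31) = -41
AC (MIN): min(50, 36) = 36
H (MAX): max(-41, 36) = 36
B (MIN): min(-30, -8, 36) = -30
R0 (MAX): max(-2, -30) = -2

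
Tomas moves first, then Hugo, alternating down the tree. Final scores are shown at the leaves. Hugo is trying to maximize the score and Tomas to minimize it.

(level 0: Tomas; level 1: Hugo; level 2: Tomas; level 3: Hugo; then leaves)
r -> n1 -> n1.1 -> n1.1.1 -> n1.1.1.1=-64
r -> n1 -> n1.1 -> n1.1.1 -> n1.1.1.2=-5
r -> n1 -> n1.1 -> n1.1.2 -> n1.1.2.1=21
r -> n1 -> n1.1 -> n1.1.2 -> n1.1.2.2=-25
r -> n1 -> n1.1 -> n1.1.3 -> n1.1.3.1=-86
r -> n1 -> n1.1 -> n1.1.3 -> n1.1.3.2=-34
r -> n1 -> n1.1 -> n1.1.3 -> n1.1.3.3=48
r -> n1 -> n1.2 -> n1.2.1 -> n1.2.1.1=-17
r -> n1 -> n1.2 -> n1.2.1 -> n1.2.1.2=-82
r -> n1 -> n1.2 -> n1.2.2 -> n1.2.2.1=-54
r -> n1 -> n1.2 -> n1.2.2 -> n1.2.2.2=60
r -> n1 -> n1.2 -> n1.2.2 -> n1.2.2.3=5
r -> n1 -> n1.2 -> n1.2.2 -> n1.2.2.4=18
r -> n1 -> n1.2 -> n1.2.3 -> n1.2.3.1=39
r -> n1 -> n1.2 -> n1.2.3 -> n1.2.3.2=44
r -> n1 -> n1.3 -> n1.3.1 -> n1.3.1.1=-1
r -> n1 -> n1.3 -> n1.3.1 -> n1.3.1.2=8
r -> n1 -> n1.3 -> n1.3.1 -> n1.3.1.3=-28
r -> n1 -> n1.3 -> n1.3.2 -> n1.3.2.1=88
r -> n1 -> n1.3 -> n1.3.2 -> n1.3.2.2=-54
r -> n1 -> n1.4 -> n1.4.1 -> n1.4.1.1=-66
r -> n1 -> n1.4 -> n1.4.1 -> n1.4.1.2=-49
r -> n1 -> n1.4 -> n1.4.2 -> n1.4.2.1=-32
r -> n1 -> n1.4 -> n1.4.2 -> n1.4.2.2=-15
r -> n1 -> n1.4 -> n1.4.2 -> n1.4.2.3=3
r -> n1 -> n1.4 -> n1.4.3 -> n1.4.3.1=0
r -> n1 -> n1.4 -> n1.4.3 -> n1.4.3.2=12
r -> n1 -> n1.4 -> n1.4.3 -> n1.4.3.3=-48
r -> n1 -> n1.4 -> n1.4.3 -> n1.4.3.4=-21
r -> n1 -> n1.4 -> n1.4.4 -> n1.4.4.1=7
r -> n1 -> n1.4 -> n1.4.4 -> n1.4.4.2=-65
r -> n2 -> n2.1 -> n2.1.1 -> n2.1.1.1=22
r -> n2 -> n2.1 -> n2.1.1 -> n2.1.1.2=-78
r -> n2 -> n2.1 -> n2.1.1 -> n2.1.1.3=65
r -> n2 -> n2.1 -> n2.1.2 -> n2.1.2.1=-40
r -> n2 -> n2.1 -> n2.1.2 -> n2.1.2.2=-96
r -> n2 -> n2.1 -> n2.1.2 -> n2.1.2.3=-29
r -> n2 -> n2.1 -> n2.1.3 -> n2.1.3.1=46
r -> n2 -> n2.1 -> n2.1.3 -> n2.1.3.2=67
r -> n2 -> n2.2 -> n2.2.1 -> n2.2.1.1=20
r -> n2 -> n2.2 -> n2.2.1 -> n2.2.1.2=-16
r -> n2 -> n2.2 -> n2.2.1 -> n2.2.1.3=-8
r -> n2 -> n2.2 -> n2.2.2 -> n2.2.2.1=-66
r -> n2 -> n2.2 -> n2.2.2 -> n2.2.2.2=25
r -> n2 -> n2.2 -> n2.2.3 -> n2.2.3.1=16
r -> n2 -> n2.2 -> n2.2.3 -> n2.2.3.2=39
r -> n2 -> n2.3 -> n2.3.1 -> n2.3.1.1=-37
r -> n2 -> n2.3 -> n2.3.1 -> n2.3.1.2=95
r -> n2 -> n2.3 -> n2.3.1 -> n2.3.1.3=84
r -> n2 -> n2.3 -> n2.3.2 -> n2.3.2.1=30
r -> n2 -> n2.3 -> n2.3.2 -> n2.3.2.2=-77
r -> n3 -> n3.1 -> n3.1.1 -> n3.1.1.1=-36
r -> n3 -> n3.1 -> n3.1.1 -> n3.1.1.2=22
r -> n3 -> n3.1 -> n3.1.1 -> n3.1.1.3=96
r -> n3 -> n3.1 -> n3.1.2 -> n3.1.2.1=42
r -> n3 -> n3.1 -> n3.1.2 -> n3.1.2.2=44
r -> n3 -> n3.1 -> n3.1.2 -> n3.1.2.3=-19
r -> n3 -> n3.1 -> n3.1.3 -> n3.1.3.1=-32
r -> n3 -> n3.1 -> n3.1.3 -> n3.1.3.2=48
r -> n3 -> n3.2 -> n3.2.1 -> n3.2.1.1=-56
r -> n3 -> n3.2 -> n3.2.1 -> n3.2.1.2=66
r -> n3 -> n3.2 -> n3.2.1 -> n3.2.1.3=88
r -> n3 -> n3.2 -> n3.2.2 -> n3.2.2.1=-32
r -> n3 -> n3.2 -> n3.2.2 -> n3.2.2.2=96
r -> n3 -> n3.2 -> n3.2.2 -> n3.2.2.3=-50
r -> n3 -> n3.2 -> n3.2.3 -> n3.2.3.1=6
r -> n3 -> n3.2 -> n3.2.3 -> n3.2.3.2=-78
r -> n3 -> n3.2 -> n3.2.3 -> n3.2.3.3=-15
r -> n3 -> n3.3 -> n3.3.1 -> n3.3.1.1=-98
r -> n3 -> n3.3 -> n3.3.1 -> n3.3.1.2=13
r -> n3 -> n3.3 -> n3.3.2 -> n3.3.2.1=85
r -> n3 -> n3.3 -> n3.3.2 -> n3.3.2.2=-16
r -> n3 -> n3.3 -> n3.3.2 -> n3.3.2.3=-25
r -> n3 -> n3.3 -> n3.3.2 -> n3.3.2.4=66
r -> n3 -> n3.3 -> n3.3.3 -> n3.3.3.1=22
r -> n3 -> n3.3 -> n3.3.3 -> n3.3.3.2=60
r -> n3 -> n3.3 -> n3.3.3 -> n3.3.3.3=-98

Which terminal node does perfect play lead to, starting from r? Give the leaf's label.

n1.1.1 (Hugo): max(-64, -5) = -5
n1.1.2 (Hugo): max(21, -25) = 21
n1.1.3 (Hugo): max(-86, -34, 48) = 48
n1.1 (Tomas): min(-5, 21, 48) = -5
n1.2.1 (Hugo): max(-17, -82) = -17
n1.2.2 (Hugo): max(-54, 60, 5, 18) = 60
n1.2.3 (Hugo): max(39, 44) = 44
n1.2 (Tomas): min(-17, 60, 44) = -17
n1.3.1 (Hugo): max(-1, 8, -28) = 8
n1.3.2 (Hugo): max(88, -54) = 88
n1.3 (Tomas): min(8, 88) = 8
n1.4.1 (Hugo): max(-66, -49) = -49
n1.4.2 (Hugo): max(-32, -15, 3) = 3
n1.4.3 (Hugo): max(0, 12, -48, -21) = 12
n1.4.4 (Hugo): max(7, -65) = 7
n1.4 (Tomas): min(-49, 3, 12, 7) = -49
n1 (Hugo): max(-5, -17, 8, -49) = 8
n2.1.1 (Hugo): max(22, -78, 65) = 65
n2.1.2 (Hugo): max(-40, -96, -29) = -29
n2.1.3 (Hugo): max(46, 67) = 67
n2.1 (Tomas): min(65, -29, 67) = -29
n2.2.1 (Hugo): max(20, -16, -8) = 20
n2.2.2 (Hugo): max(-66, 25) = 25
n2.2.3 (Hugo): max(16, 39) = 39
n2.2 (Tomas): min(20, 25, 39) = 20
n2.3.1 (Hugo): max(-37, 95, 84) = 95
n2.3.2 (Hugo): max(30, -77) = 30
n2.3 (Tomas): min(95, 30) = 30
n2 (Hugo): max(-29, 20, 30) = 30
n3.1.1 (Hugo): max(-36, 22, 96) = 96
n3.1.2 (Hugo): max(42, 44, -19) = 44
n3.1.3 (Hugo): max(-32, 48) = 48
n3.1 (Tomas): min(96, 44, 48) = 44
n3.2.1 (Hugo): max(-56, 66, 88) = 88
n3.2.2 (Hugo): max(-32, 96, -50) = 96
n3.2.3 (Hugo): max(6, -78, -15) = 6
n3.2 (Tomas): min(88, 96, 6) = 6
n3.3.1 (Hugo): max(-98, 13) = 13
n3.3.2 (Hugo): max(85, -16, -25, 66) = 85
n3.3.3 (Hugo): max(22, 60, -98) = 60
n3.3 (Tomas): min(13, 85, 60) = 13
n3 (Hugo): max(44, 6, 13) = 44
r (Tomas): min(8, 30, 44) = 8
At r, Tomas picks n1 (lowest: 8).
At n1, Hugo picks n1.3 (highest: 8).
At n1.3, Tomas picks n1.3.1 (lowest: 8).
At n1.3.1, Hugo picks n1.3.1.2 (highest: 8).
Terminal value 8.

n1.3.1.2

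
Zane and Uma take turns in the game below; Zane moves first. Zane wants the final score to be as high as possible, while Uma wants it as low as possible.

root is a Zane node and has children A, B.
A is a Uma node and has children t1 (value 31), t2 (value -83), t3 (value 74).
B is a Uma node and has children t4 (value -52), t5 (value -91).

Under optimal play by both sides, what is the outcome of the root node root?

A (Uma): min(31, -83, 74) = -83
B (Uma): min(-52, -91) = -91
root (Zane): max(-83, -91) = -83

-83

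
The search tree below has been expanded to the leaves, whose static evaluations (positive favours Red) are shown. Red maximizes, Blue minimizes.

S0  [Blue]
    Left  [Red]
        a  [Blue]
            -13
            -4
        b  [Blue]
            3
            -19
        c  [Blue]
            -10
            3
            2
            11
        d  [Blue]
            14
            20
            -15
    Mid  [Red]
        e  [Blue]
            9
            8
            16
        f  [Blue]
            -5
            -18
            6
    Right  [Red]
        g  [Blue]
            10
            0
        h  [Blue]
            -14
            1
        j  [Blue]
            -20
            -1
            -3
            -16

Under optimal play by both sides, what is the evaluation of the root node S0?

a (Blue): min(-13, -4) = -13
b (Blue): min(3, -19) = -19
c (Blue): min(-10, 3, 2, 11) = -10
d (Blue): min(14, 20, -15) = -15
Left (Red): max(-13, -19, -10, -15) = -10
e (Blue): min(9, 8, 16) = 8
f (Blue): min(-5, -18, 6) = -18
Mid (Red): max(8, -18) = 8
g (Blue): min(10, 0) = 0
h (Blue): min(-14, 1) = -14
j (Blue): min(-20, -1, -3, -16) = -20
Right (Red): max(0, -14, -20) = 0
S0 (Blue): min(-10, 8, 0) = -10

-10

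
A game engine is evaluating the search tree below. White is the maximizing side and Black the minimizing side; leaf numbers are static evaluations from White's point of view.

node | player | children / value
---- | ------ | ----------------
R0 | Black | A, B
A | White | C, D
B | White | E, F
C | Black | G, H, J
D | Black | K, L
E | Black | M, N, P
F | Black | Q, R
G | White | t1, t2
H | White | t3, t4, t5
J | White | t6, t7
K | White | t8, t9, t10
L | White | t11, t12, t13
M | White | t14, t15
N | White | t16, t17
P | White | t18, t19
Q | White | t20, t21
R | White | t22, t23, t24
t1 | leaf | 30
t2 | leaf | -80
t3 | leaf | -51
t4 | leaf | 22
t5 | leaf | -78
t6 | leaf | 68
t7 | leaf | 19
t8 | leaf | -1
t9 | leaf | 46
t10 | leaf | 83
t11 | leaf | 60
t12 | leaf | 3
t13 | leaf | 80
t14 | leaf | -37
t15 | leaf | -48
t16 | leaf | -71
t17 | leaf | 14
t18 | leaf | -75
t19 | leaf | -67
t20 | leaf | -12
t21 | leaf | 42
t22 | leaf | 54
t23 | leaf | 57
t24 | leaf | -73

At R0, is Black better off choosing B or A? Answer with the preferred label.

B

M (White): max(-37, -48) = -37
N (White): max(-71, 14) = 14
P (White): max(-75, -67) = -67
E (Black): min(-37, 14, -67) = -67
Q (White): max(-12, 42) = 42
R (White): max(54, 57, -73) = 57
F (Black): min(42, 57) = 42
B (White): max(-67, 42) = 42
G (White): max(30, -80) = 30
H (White): max(-51, 22, -78) = 22
J (White): max(68, 19) = 68
C (Black): min(30, 22, 68) = 22
K (White): max(-1, 46, 83) = 83
L (White): max(60, 3, 80) = 80
D (Black): min(83, 80) = 80
A (White): max(22, 80) = 80
Black prefers the lower value; B=42, A=80. B is better since 42 < 80.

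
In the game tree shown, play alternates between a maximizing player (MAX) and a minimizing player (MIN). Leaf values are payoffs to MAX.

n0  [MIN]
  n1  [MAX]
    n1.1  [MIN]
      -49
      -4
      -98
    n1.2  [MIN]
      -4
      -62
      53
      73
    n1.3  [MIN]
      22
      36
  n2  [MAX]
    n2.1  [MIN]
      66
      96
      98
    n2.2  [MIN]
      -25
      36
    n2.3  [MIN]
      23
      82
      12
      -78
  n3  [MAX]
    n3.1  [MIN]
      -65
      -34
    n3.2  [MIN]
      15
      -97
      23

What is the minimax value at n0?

-65

n1.1 (MIN): min(-49, -4, -98) = -98
n1.2 (MIN): min(-4, -62, 53, 73) = -62
n1.3 (MIN): min(22, 36) = 22
n1 (MAX): max(-98, -62, 22) = 22
n2.1 (MIN): min(66, 96, 98) = 66
n2.2 (MIN): min(-25, 36) = -25
n2.3 (MIN): min(23, 82, 12, -78) = -78
n2 (MAX): max(66, -25, -78) = 66
n3.1 (MIN): min(-65, -34) = -65
n3.2 (MIN): min(15, -97, 23) = -97
n3 (MAX): max(-65, -97) = -65
n0 (MIN): min(22, 66, -65) = -65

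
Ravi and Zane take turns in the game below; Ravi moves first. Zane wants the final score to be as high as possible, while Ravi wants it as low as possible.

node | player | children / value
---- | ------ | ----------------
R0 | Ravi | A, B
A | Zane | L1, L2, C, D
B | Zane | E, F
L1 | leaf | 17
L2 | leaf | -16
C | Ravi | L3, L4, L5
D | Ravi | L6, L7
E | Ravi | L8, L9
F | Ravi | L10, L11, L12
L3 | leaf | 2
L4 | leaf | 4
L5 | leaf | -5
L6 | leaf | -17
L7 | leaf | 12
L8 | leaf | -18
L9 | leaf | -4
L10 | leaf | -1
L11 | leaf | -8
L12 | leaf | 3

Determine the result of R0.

-8

C (Ravi): min(2, 4, -5) = -5
D (Ravi): min(-17, 12) = -17
A (Zane): max(17, -16, -5, -17) = 17
E (Ravi): min(-18, -4) = -18
F (Ravi): min(-1, -8, 3) = -8
B (Zane): max(-18, -8) = -8
R0 (Ravi): min(17, -8) = -8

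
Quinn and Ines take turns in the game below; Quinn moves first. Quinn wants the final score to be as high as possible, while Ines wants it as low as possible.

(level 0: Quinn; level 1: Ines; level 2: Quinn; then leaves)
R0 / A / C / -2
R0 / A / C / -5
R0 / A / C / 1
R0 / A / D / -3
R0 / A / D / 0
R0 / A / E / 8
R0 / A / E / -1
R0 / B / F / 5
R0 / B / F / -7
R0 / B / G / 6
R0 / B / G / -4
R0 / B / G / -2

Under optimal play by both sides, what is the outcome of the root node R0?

C (Quinn): max(-2, -5, 1) = 1
D (Quinn): max(-3, 0) = 0
E (Quinn): max(8, -1) = 8
A (Ines): min(1, 0, 8) = 0
F (Quinn): max(5, -7) = 5
G (Quinn): max(6, -4, -2) = 6
B (Ines): min(5, 6) = 5
R0 (Quinn): max(0, 5) = 5

5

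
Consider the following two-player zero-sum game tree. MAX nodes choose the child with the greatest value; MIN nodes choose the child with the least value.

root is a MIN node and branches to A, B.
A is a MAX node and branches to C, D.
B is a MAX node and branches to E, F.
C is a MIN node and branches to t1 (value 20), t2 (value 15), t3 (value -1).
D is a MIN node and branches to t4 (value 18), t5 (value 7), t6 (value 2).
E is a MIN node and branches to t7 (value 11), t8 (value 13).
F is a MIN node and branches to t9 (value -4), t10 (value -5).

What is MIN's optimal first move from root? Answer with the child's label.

A

C (MIN): min(20, 15, -1) = -1
D (MIN): min(18, 7, 2) = 2
A (MAX): max(-1, 2) = 2
E (MIN): min(11, 13) = 11
F (MIN): min(-4, -5) = -5
B (MAX): max(11, -5) = 11
root (MIN): min(2, 11) = 2
MIN at root wants the lowest of {A=2, B=11}, so chooses A.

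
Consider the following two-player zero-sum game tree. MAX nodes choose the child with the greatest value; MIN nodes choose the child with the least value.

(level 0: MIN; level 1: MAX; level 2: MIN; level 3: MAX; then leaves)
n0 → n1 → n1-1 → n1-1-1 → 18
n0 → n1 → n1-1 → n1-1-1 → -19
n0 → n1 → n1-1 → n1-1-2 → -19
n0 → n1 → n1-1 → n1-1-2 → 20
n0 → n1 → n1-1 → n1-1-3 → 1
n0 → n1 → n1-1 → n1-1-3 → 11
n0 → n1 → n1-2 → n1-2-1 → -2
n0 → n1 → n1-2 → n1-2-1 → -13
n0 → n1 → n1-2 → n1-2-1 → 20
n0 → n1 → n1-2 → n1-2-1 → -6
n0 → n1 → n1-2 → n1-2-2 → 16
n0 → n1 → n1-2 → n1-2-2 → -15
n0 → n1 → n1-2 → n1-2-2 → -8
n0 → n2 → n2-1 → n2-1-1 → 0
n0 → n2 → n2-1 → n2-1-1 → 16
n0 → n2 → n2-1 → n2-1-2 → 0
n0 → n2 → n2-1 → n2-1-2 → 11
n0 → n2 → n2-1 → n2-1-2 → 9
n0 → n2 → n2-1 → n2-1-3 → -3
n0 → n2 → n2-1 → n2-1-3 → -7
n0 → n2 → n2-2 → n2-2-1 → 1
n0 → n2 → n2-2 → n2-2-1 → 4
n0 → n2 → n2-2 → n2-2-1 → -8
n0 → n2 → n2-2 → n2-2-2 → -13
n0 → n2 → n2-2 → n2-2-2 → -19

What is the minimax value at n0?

-3

n1-1-1 (MAX): max(18, -19) = 18
n1-1-2 (MAX): max(-19, 20) = 20
n1-1-3 (MAX): max(1, 11) = 11
n1-1 (MIN): min(18, 20, 11) = 11
n1-2-1 (MAX): max(-2, -13, 20, -6) = 20
n1-2-2 (MAX): max(16, -15, -8) = 16
n1-2 (MIN): min(20, 16) = 16
n1 (MAX): max(11, 16) = 16
n2-1-1 (MAX): max(0, 16) = 16
n2-1-2 (MAX): max(0, 11, 9) = 11
n2-1-3 (MAX): max(-3, -7) = -3
n2-1 (MIN): min(16, 11, -3) = -3
n2-2-1 (MAX): max(1, 4, -8) = 4
n2-2-2 (MAX): max(-13, -19) = -13
n2-2 (MIN): min(4, -13) = -13
n2 (MAX): max(-3, -13) = -3
n0 (MIN): min(16, -3) = -3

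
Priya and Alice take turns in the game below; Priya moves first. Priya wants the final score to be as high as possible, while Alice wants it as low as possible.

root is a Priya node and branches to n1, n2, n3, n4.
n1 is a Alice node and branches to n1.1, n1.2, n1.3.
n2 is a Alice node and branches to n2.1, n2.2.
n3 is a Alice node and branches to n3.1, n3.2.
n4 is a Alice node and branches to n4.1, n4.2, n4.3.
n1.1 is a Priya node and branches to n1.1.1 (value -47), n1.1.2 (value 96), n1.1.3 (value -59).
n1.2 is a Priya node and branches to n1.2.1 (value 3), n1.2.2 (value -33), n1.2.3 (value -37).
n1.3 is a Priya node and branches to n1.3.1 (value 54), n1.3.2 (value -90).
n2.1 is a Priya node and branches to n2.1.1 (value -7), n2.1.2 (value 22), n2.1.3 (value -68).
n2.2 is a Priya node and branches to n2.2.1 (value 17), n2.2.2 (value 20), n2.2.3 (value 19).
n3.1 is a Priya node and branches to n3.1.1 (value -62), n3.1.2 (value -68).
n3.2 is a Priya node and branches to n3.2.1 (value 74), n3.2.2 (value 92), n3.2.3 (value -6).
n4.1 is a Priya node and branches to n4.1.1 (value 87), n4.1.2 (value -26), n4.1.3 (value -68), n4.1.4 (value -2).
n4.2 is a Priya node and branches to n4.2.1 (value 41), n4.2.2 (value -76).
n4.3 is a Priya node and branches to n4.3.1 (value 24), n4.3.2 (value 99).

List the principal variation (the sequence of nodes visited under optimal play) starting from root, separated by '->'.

root -> n4 -> n4.2 -> n4.2.1

n1.1 (Priya): max(-47, 96, -59) = 96
n1.2 (Priya): max(3, -33, -37) = 3
n1.3 (Priya): max(54, -90) = 54
n1 (Alice): min(96, 3, 54) = 3
n2.1 (Priya): max(-7, 22, -68) = 22
n2.2 (Priya): max(17, 20, 19) = 20
n2 (Alice): min(22, 20) = 20
n3.1 (Priya): max(-62, -68) = -62
n3.2 (Priya): max(74, 92, -6) = 92
n3 (Alice): min(-62, 92) = -62
n4.1 (Priya): max(87, -26, -68, -2) = 87
n4.2 (Priya): max(41, -76) = 41
n4.3 (Priya): max(24, 99) = 99
n4 (Alice): min(87, 41, 99) = 41
root (Priya): max(3, 20, -62, 41) = 41
At root, Priya picks n4 (highest: 41).
At n4, Alice picks n4.2 (lowest: 41).
At n4.2, Priya picks n4.2.1 (highest: 41).
Terminal value 41.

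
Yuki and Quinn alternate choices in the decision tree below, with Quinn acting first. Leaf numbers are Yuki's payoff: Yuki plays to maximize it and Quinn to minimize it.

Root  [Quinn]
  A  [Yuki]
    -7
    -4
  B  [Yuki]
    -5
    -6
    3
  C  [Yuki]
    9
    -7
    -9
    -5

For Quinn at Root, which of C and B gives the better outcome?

B

C (Yuki): max(9, -7, -9, -5) = 9
B (Yuki): max(-5, -6, 3) = 3
Quinn prefers the lower value; C=9, B=3. B is better since 3 < 9.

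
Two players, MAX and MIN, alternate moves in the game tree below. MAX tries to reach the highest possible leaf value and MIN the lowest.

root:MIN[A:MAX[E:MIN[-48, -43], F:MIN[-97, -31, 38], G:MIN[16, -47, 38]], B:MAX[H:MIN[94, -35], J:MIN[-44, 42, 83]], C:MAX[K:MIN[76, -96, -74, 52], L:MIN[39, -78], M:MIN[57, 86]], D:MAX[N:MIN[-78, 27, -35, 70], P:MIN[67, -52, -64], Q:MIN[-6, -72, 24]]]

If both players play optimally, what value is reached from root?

E (MIN): min(-48, -43) = -48
F (MIN): min(-97, -31, 38) = -97
G (MIN): min(16, -47, 38) = -47
A (MAX): max(-48, -97, -47) = -47
H (MIN): min(94, -35) = -35
J (MIN): min(-44, 42, 83) = -44
B (MAX): max(-35, -44) = -35
K (MIN): min(76, -96, -74, 52) = -96
L (MIN): min(39, -78) = -78
M (MIN): min(57, 86) = 57
C (MAX): max(-96, -78, 57) = 57
N (MIN): min(-78, 27, -35, 70) = -78
P (MIN): min(67, -52, -64) = -64
Q (MIN): min(-6, -72, 24) = -72
D (MAX): max(-78, -64, -72) = -64
root (MIN): min(-47, -35, 57, -64) = -64

-64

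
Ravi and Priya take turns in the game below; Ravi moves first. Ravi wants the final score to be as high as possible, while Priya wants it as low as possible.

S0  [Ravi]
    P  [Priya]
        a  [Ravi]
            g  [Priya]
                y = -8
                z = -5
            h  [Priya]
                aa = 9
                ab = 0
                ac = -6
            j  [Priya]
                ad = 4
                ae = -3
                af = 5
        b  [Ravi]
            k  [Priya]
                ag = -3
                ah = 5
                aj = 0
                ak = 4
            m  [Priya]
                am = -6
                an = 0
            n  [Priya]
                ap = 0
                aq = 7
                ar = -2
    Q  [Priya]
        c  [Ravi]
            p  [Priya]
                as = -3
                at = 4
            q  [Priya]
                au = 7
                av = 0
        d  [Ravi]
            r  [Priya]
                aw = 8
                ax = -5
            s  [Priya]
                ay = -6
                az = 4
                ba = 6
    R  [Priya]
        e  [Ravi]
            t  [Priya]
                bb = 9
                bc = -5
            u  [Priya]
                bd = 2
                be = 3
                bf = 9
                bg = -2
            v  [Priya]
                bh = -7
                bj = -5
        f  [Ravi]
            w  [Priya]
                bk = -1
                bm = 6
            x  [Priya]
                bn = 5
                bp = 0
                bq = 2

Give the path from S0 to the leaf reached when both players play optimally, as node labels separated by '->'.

g (Priya): min(-8, -5) = -8
h (Priya): min(9, 0, -6) = -6
j (Priya): min(4, -3, 5) = -3
a (Ravi): max(-8, -6, -3) = -3
k (Priya): min(-3, 5, 0, 4) = -3
m (Priya): min(-6, 0) = -6
n (Priya): min(0, 7, -2) = -2
b (Ravi): max(-3, -6, -2) = -2
P (Priya): min(-3, -2) = -3
p (Priya): min(-3, 4) = -3
q (Priya): min(7, 0) = 0
c (Ravi): max(-3, 0) = 0
r (Priya): min(8, -5) = -5
s (Priya): min(-6, 4, 6) = -6
d (Ravi): max(-5, -6) = -5
Q (Priya): min(0, -5) = -5
t (Priya): min(9, -5) = -5
u (Priya): min(2, 3, 9, -2) = -2
v (Priya): min(-7, -5) = -7
e (Ravi): max(-5, -2, -7) = -2
w (Priya): min(-1, 6) = -1
x (Priya): min(5, 0, 2) = 0
f (Ravi): max(-1, 0) = 0
R (Priya): min(-2, 0) = -2
S0 (Ravi): max(-3, -5, -2) = -2
At S0, Ravi picks R (highest: -2).
At R, Priya picks e (lowest: -2).
At e, Ravi picks u (highest: -2).
At u, Priya picks bg (lowest: -2).
Terminal value -2.

S0 -> R -> e -> u -> bg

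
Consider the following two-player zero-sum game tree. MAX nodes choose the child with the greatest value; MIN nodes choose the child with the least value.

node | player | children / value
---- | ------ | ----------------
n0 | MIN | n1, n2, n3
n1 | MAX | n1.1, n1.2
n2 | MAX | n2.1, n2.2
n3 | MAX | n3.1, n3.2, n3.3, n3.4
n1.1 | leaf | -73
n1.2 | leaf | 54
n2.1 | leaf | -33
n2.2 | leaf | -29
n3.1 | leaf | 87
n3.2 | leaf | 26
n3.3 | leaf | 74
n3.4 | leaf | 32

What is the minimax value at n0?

n1 (MAX): max(-73, 54) = 54
n2 (MAX): max(-33, -29) = -29
n3 (MAX): max(87, 26, 74, 32) = 87
n0 (MIN): min(54, -29, 87) = -29

-29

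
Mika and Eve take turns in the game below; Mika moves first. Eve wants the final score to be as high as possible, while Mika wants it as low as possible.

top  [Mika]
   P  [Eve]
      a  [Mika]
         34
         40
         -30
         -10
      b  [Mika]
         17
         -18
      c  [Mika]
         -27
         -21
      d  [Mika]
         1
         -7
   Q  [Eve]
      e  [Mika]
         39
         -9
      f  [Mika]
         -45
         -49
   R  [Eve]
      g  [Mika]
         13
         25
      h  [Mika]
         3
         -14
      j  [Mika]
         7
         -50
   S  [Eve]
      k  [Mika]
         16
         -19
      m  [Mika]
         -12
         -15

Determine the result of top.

a (Mika): min(34, 40, -30, -10) = -30
b (Mika): min(17, -18) = -18
c (Mika): min(-27, -21) = -27
d (Mika): min(1, -7) = -7
P (Eve): max(-30, -18, -27, -7) = -7
e (Mika): min(39, -9) = -9
f (Mika): min(-45, -49) = -49
Q (Eve): max(-9, -49) = -9
g (Mika): min(13, 25) = 13
h (Mika): min(3, -14) = -14
j (Mika): min(7, -50) = -50
R (Eve): max(13, -14, -50) = 13
k (Mika): min(16, -19) = -19
m (Mika): min(-12, -15) = -15
S (Eve): max(-19, -15) = -15
top (Mika): min(-7, -9, 13, -15) = -15

-15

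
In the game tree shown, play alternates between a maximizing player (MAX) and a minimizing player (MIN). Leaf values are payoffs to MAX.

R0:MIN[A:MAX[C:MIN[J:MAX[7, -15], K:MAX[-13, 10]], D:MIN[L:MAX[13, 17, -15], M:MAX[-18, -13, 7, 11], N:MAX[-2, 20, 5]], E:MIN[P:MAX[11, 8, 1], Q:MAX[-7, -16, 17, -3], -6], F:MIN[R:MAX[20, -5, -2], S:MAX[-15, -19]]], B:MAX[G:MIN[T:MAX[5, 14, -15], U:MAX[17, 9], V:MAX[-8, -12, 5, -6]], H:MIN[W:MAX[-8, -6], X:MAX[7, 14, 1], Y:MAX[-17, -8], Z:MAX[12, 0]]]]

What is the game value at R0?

5

J (MAX): max(7, -15) = 7
K (MAX): max(-13, 10) = 10
C (MIN): min(7, 10) = 7
L (MAX): max(13, 17, -15) = 17
M (MAX): max(-18, -13, 7, 11) = 11
N (MAX): max(-2, 20, 5) = 20
D (MIN): min(17, 11, 20) = 11
P (MAX): max(11, 8, 1) = 11
Q (MAX): max(-7, -16, 17, -3) = 17
E (MIN): min(11, 17, -6) = -6
R (MAX): max(20, -5, -2) = 20
S (MAX): max(-15, -19) = -15
F (MIN): min(20, -15) = -15
A (MAX): max(7, 11, -6, -15) = 11
T (MAX): max(5, 14, -15) = 14
U (MAX): max(17, 9) = 17
V (MAX): max(-8, -12, 5, -6) = 5
G (MIN): min(14, 17, 5) = 5
W (MAX): max(-8, -6) = -6
X (MAX): max(7, 14, 1) = 14
Y (MAX): max(-17, -8) = -8
Z (MAX): max(12, 0) = 12
H (MIN): min(-6, 14, -8, 12) = -8
B (MAX): max(5, -8) = 5
R0 (MIN): min(11, 5) = 5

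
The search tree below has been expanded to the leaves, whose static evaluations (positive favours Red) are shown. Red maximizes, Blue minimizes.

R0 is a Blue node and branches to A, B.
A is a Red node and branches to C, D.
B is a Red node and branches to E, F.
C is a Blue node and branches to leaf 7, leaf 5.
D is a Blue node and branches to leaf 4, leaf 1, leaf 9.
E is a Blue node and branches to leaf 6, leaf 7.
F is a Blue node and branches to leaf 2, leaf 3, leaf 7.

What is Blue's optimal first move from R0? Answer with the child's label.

A

C (Blue): min(7, 5) = 5
D (Blue): min(4, 1, 9) = 1
A (Red): max(5, 1) = 5
E (Blue): min(6, 7) = 6
F (Blue): min(2, 3, 7) = 2
B (Red): max(6, 2) = 6
R0 (Blue): min(5, 6) = 5
Blue at R0 wants the lowest of {A=5, B=6}, so chooses A.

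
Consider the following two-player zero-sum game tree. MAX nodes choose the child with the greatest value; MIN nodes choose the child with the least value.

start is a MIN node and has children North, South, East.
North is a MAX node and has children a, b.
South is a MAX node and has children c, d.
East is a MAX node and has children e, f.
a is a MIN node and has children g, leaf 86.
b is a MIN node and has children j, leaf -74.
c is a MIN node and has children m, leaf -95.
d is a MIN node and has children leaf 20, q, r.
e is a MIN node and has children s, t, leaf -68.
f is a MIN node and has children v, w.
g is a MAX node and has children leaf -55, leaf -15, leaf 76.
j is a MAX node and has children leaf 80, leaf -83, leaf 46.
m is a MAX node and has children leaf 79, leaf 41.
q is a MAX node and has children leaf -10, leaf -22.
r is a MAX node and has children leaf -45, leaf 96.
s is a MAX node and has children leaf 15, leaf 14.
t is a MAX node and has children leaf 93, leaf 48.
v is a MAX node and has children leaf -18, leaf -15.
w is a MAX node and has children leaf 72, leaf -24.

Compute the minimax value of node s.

15

s (MAX): max(15, 14) = 15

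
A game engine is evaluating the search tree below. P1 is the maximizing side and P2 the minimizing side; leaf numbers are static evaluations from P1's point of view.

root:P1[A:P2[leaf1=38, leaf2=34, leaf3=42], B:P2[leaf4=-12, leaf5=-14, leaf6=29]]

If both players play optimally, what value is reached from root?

A (P2): min(38, 34, 42) = 34
B (P2): min(-12, -14, 29) = -14
root (P1): max(34, -14) = 34

34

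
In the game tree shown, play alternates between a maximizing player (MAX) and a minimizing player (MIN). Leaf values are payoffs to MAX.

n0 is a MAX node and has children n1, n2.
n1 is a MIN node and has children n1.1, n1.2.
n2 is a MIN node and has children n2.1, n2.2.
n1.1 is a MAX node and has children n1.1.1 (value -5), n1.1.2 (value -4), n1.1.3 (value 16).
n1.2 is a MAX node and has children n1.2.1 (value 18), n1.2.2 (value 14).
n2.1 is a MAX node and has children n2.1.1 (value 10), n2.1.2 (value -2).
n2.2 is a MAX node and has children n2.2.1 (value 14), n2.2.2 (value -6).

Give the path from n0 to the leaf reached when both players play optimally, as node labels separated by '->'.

n0 -> n1 -> n1.1 -> n1.1.3

n1.1 (MAX): max(-5, -4, 16) = 16
n1.2 (MAX): max(18, 14) = 18
n1 (MIN): min(16, 18) = 16
n2.1 (MAX): max(10, -2) = 10
n2.2 (MAX): max(14, -6) = 14
n2 (MIN): min(10, 14) = 10
n0 (MAX): max(16, 10) = 16
At n0, MAX picks n1 (highest: 16).
At n1, MIN picks n1.1 (lowest: 16).
At n1.1, MAX picks n1.1.3 (highest: 16).
Terminal value 16.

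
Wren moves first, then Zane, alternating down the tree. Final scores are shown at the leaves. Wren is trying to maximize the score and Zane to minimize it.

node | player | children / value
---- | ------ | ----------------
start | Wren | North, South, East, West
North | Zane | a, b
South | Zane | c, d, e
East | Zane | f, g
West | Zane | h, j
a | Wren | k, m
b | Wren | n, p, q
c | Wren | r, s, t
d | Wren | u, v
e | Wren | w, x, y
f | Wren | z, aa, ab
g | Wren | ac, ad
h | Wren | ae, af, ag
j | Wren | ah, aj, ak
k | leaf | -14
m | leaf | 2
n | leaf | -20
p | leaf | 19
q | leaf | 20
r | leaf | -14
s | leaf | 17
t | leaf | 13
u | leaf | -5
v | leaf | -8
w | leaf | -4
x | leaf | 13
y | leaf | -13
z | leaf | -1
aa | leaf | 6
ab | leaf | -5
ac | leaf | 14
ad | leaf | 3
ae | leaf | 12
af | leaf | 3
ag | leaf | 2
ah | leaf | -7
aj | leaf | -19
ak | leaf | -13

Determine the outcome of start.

a (Wren): max(-14, 2) = 2
b (Wren): max(-20, 19, 20) = 20
North (Zane): min(2, 20) = 2
c (Wren): max(-14, 17, 13) = 17
d (Wren): max(-5, -8) = -5
e (Wren): max(-4, 13, -13) = 13
South (Zane): min(17, -5, 13) = -5
f (Wren): max(-1, 6, -5) = 6
g (Wren): max(14, 3) = 14
East (Zane): min(6, 14) = 6
h (Wren): max(12, 3, 2) = 12
j (Wren): max(-7, -19, -13) = -7
West (Zane): min(12, -7) = -7
start (Wren): max(2, -5, 6, -7) = 6

6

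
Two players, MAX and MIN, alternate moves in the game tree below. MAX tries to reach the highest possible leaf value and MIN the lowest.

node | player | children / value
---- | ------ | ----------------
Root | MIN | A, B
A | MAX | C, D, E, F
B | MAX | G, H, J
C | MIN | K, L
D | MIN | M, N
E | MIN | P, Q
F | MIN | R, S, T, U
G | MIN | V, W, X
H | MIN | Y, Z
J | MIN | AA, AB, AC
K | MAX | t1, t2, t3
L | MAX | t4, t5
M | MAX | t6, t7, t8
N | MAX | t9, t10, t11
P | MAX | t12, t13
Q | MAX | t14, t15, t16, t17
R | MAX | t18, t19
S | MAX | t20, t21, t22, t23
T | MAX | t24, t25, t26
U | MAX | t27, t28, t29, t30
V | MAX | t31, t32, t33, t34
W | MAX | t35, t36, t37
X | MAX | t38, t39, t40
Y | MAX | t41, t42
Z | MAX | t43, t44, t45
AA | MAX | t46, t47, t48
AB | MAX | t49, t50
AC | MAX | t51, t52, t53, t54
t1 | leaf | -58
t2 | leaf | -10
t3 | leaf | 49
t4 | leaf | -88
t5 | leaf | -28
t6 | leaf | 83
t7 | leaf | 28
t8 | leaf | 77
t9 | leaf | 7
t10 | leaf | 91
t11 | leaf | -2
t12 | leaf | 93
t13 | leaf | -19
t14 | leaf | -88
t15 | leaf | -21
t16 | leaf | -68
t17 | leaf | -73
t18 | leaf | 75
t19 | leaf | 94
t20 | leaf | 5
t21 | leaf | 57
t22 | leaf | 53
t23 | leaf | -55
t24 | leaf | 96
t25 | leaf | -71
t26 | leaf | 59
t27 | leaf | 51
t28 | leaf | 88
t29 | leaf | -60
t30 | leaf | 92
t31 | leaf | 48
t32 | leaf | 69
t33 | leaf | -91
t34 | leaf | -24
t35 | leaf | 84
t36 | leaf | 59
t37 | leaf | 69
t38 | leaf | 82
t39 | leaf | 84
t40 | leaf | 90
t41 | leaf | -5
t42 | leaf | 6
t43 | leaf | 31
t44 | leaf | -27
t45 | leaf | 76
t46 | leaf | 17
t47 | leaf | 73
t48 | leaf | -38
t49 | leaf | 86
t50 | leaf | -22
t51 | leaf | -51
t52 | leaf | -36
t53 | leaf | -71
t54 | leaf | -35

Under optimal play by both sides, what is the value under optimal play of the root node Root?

K (MAX): max(-58, -10, 49) = 49
L (MAX): max(-88, -28) = -28
C (MIN): min(49, -28) = -28
M (MAX): max(83, 28, 77) = 83
N (MAX): max(7, 91, -2) = 91
D (MIN): min(83, 91) = 83
P (MAX): max(93, -19) = 93
Q (MAX): max(-88, -21, -68, -73) = -21
E (MIN): min(93, -21) = -21
R (MAX): max(75, 94) = 94
S (MAX): max(5, 57, 53, -55) = 57
T (MAX): max(96, -71, 59) = 96
U (MAX): max(51, 88, -60, 92) = 92
F (MIN): min(94, 57, 96, 92) = 57
A (MAX): max(-28, 83, -21, 57) = 83
V (MAX): max(48, 69, -91, -24) = 69
W (MAX): max(84, 59, 69) = 84
X (MAX): max(82, 84, 90) = 90
G (MIN): min(69, 84, 90) = 69
Y (MAX): max(-5, 6) = 6
Z (MAX): max(31, -27, 76) = 76
H (MIN): min(6, 76) = 6
AA (MAX): max(17, 73, -38) = 73
AB (MAX): max(86, -22) = 86
AC (MAX): max(-51, -36, -71, -35) = -35
J (MIN): min(73, 86, -35) = -35
B (MAX): max(69, 6, -35) = 69
Root (MIN): min(83, 69) = 69

69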